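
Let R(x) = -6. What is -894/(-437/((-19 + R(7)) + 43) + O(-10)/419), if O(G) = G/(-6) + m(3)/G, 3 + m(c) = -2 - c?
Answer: 33712740/915293 ≈ 36.833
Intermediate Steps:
m(c) = -5 - c (m(c) = -3 + (-2 - c) = -5 - c)
O(G) = -8/G - G/6 (O(G) = G/(-6) + (-5 - 1*3)/G = G*(-1/6) + (-5 - 3)/G = -G/6 - 8/G = -8/G - G/6)
-894/(-437/((-19 + R(7)) + 43) + O(-10)/419) = -894/(-437/((-19 - 6) + 43) + (-8/(-10) - 1/6*(-10))/419) = -894/(-437/(-25 + 43) + (-8*(-1/10) + 5/3)*(1/419)) = -894/(-437/18 + (4/5 + 5/3)*(1/419)) = -894/(-437*1/18 + (37/15)*(1/419)) = -894/(-437/18 + 37/6285) = -894/(-915293/37710) = -894*(-37710/915293) = 33712740/915293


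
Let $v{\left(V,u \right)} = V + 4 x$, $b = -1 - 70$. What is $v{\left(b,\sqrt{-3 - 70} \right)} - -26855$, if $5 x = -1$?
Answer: $\frac{133916}{5} \approx 26783.0$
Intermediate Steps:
$b = -71$ ($b = -1 - 70 = -71$)
$x = - \frac{1}{5}$ ($x = \frac{1}{5} \left(-1\right) = - \frac{1}{5} \approx -0.2$)
$v{\left(V,u \right)} = - \frac{4}{5} + V$ ($v{\left(V,u \right)} = V + 4 \left(- \frac{1}{5}\right) = V - \frac{4}{5} = - \frac{4}{5} + V$)
$v{\left(b,\sqrt{-3 - 70} \right)} - -26855 = \left(- \frac{4}{5} - 71\right) - -26855 = - \frac{359}{5} + 26855 = \frac{133916}{5}$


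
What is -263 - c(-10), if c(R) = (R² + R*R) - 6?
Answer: -457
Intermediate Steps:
c(R) = -6 + 2*R² (c(R) = (R² + R²) - 6 = 2*R² - 6 = -6 + 2*R²)
-263 - c(-10) = -263 - (-6 + 2*(-10)²) = -263 - (-6 + 2*100) = -263 - (-6 + 200) = -263 - 1*194 = -263 - 194 = -457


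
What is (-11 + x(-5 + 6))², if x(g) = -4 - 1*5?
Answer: 400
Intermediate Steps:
x(g) = -9 (x(g) = -4 - 5 = -9)
(-11 + x(-5 + 6))² = (-11 - 9)² = (-20)² = 400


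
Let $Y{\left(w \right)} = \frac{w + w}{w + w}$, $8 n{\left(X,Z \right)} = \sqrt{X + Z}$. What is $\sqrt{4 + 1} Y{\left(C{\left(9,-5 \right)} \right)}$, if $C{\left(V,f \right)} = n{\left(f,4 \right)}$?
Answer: $\sqrt{5} \approx 2.2361$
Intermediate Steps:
$n{\left(X,Z \right)} = \frac{\sqrt{X + Z}}{8}$
$C{\left(V,f \right)} = \frac{\sqrt{4 + f}}{8}$ ($C{\left(V,f \right)} = \frac{\sqrt{f + 4}}{8} = \frac{\sqrt{4 + f}}{8}$)
$Y{\left(w \right)} = 1$ ($Y{\left(w \right)} = \frac{2 w}{2 w} = 2 w \frac{1}{2 w} = 1$)
$\sqrt{4 + 1} Y{\left(C{\left(9,-5 \right)} \right)} = \sqrt{4 + 1} \cdot 1 = \sqrt{5} \cdot 1 = \sqrt{5}$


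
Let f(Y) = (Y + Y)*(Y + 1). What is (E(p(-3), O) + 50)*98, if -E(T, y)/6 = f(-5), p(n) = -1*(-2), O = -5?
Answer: -18620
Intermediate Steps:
p(n) = 2
f(Y) = 2*Y*(1 + Y) (f(Y) = (2*Y)*(1 + Y) = 2*Y*(1 + Y))
E(T, y) = -240 (E(T, y) = -12*(-5)*(1 - 5) = -12*(-5)*(-4) = -6*40 = -240)
(E(p(-3), O) + 50)*98 = (-240 + 50)*98 = -190*98 = -18620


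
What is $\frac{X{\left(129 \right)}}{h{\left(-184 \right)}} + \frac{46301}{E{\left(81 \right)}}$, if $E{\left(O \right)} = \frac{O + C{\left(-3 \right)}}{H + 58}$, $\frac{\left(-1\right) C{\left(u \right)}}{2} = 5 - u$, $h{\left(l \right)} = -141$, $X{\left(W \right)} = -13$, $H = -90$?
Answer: $- \frac{208909267}{9165} \approx -22794.0$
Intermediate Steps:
$C{\left(u \right)} = -10 + 2 u$ ($C{\left(u \right)} = - 2 \left(5 - u\right) = -10 + 2 u$)
$E{\left(O \right)} = \frac{1}{2} - \frac{O}{32}$ ($E{\left(O \right)} = \frac{O + \left(-10 + 2 \left(-3\right)\right)}{-90 + 58} = \frac{O - 16}{-32} = \left(O - 16\right) \left(- \frac{1}{32}\right) = \left(-16 + O\right) \left(- \frac{1}{32}\right) = \frac{1}{2} - \frac{O}{32}$)
$\frac{X{\left(129 \right)}}{h{\left(-184 \right)}} + \frac{46301}{E{\left(81 \right)}} = - \frac{13}{-141} + \frac{46301}{\frac{1}{2} - \frac{81}{32}} = \left(-13\right) \left(- \frac{1}{141}\right) + \frac{46301}{\frac{1}{2} - \frac{81}{32}} = \frac{13}{141} + \frac{46301}{- \frac{65}{32}} = \frac{13}{141} + 46301 \left(- \frac{32}{65}\right) = \frac{13}{141} - \frac{1481632}{65} = - \frac{208909267}{9165}$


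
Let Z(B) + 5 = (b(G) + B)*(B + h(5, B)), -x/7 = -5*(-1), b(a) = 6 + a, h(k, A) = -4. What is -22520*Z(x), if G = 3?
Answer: -22722680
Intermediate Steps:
x = -35 (x = -(-35)*(-1) = -7*5 = -35)
Z(B) = -5 + (-4 + B)*(9 + B) (Z(B) = -5 + ((6 + 3) + B)*(B - 4) = -5 + (9 + B)*(-4 + B) = -5 + (-4 + B)*(9 + B))
-22520*Z(x) = -22520*(-41 + (-35)² + 5*(-35)) = -22520*(-41 + 1225 - 175) = -22520*1009 = -22722680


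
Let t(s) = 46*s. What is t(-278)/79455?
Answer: -12788/79455 ≈ -0.16095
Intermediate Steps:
t(-278)/79455 = (46*(-278))/79455 = -12788*1/79455 = -12788/79455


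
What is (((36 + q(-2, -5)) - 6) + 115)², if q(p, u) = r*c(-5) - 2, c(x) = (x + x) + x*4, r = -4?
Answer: 69169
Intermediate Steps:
c(x) = 6*x (c(x) = 2*x + 4*x = 6*x)
q(p, u) = 118 (q(p, u) = -24*(-5) - 2 = -4*(-30) - 2 = 120 - 2 = 118)
(((36 + q(-2, -5)) - 6) + 115)² = (((36 + 118) - 6) + 115)² = ((154 - 6) + 115)² = (148 + 115)² = 263² = 69169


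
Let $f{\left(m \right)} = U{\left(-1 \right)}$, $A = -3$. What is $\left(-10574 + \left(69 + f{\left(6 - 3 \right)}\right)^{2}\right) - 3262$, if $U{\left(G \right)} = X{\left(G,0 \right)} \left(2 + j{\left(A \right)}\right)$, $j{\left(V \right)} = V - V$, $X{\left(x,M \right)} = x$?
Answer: $-9347$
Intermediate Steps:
$j{\left(V \right)} = 0$
$U{\left(G \right)} = 2 G$ ($U{\left(G \right)} = G \left(2 + 0\right) = G 2 = 2 G$)
$f{\left(m \right)} = -2$ ($f{\left(m \right)} = 2 \left(-1\right) = -2$)
$\left(-10574 + \left(69 + f{\left(6 - 3 \right)}\right)^{2}\right) - 3262 = \left(-10574 + \left(69 - 2\right)^{2}\right) - 3262 = \left(-10574 + 67^{2}\right) - 3262 = \left(-10574 + 4489\right) - 3262 = -6085 - 3262 = -9347$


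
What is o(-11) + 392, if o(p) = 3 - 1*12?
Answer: 383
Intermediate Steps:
o(p) = -9 (o(p) = 3 - 12 = -9)
o(-11) + 392 = -9 + 392 = 383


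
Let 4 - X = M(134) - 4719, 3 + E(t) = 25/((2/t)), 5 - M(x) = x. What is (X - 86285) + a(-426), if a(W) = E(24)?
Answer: -81136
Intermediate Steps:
M(x) = 5 - x
E(t) = -3 + 25*t/2 (E(t) = -3 + 25/((2/t)) = -3 + 25*(t/2) = -3 + 25*t/2)
X = 4852 (X = 4 - ((5 - 1*134) - 4719) = 4 - ((5 - 134) - 4719) = 4 - (-129 - 4719) = 4 - 1*(-4848) = 4 + 4848 = 4852)
a(W) = 297 (a(W) = -3 + (25/2)*24 = -3 + 300 = 297)
(X - 86285) + a(-426) = (4852 - 86285) + 297 = -81433 + 297 = -81136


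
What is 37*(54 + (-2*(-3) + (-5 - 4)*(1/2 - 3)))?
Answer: 6105/2 ≈ 3052.5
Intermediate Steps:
37*(54 + (-2*(-3) + (-5 - 4)*(1/2 - 3))) = 37*(54 + (6 - 9*(½ - 3))) = 37*(54 + (6 - 9*(-5/2))) = 37*(54 + (6 + 45/2)) = 37*(54 + 57/2) = 37*(165/2) = 6105/2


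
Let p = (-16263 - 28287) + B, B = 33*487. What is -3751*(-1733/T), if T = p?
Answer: -590953/2589 ≈ -228.26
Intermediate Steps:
B = 16071
p = -28479 (p = (-16263 - 28287) + 16071 = -44550 + 16071 = -28479)
T = -28479
-3751*(-1733/T) = -3751/((-28479/(-1733))) = -3751/((-28479*(-1/1733))) = -3751/28479/1733 = -3751*1733/28479 = -590953/2589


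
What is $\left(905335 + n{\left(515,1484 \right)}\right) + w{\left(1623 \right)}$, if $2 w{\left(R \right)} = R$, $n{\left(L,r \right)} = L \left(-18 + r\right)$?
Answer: $\frac{3322273}{2} \approx 1.6611 \cdot 10^{6}$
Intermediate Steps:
$w{\left(R \right)} = \frac{R}{2}$
$\left(905335 + n{\left(515,1484 \right)}\right) + w{\left(1623 \right)} = \left(905335 + 515 \left(-18 + 1484\right)\right) + \frac{1}{2} \cdot 1623 = \left(905335 + 515 \cdot 1466\right) + \frac{1623}{2} = \left(905335 + 754990\right) + \frac{1623}{2} = 1660325 + \frac{1623}{2} = \frac{3322273}{2}$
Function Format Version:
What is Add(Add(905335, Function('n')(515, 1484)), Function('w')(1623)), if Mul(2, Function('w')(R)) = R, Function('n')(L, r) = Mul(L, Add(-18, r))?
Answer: Rational(3322273, 2) ≈ 1.6611e+6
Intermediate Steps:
Function('w')(R) = Mul(Rational(1, 2), R)
Add(Add(905335, Function('n')(515, 1484)), Function('w')(1623)) = Add(Add(905335, Mul(515, Add(-18, 1484))), Mul(Rational(1, 2), 1623)) = Add(Add(905335, Mul(515, 1466)), Rational(1623, 2)) = Add(Add(905335, 754990), Rational(1623, 2)) = Add(1660325, Rational(1623, 2)) = Rational(3322273, 2)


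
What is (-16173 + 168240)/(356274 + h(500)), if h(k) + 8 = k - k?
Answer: 152067/356266 ≈ 0.42684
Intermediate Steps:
h(k) = -8 (h(k) = -8 + (k - k) = -8 + 0 = -8)
(-16173 + 168240)/(356274 + h(500)) = (-16173 + 168240)/(356274 - 8) = 152067/356266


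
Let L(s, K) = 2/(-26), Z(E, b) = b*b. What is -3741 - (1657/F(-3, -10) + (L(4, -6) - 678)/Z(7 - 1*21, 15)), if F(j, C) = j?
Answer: -1863607/585 ≈ -3185.7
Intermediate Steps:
Z(E, b) = b²
L(s, K) = -1/13 (L(s, K) = 2*(-1/26) = -1/13)
-3741 - (1657/F(-3, -10) + (L(4, -6) - 678)/Z(7 - 1*21, 15)) = -3741 - (1657/(-3) + (-1/13 - 678)/(15²)) = -3741 - (1657*(-⅓) - 8815/13/225) = -3741 - (-1657/3 - 8815/13*1/225) = -3741 - (-1657/3 - 1763/585) = -3741 - 1*(-324878/585) = -3741 + 324878/585 = -1863607/585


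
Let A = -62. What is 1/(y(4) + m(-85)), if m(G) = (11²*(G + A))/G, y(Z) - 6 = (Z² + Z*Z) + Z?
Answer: 85/21357 ≈ 0.0039800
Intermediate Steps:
y(Z) = 6 + Z + 2*Z² (y(Z) = 6 + ((Z² + Z*Z) + Z) = 6 + ((Z² + Z²) + Z) = 6 + (2*Z² + Z) = 6 + (Z + 2*Z²) = 6 + Z + 2*Z²)
m(G) = (-7502 + 121*G)/G (m(G) = (11²*(G - 62))/G = (121*(-62 + G))/G = (-7502 + 121*G)/G)
1/(y(4) + m(-85)) = 1/((6 + 4 + 2*4²) + (121 - 7502/(-85))) = 1/((6 + 4 + 2*16) + (121 - 7502*(-1/85))) = 1/((6 + 4 + 32) + (121 + 7502/85)) = 1/(42 + 17787/85) = 1/(21357/85) = 85/21357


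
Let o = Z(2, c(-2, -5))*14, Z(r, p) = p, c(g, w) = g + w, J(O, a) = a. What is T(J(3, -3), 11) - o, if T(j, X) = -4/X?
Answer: 1074/11 ≈ 97.636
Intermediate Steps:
o = -98 (o = (-2 - 5)*14 = -7*14 = -98)
T(J(3, -3), 11) - o = -4/11 - 1*(-98) = -4*1/11 + 98 = -4/11 + 98 = 1074/11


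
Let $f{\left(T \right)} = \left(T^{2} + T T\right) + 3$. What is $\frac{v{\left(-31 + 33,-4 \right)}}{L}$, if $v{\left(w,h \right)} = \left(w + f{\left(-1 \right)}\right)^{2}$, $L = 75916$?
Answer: $\frac{49}{75916} \approx 0.00064545$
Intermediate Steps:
$f{\left(T \right)} = 3 + 2 T^{2}$ ($f{\left(T \right)} = \left(T^{2} + T^{2}\right) + 3 = 2 T^{2} + 3 = 3 + 2 T^{2}$)
$v{\left(w,h \right)} = \left(5 + w\right)^{2}$ ($v{\left(w,h \right)} = \left(w + \left(3 + 2 \left(-1\right)^{2}\right)\right)^{2} = \left(w + \left(3 + 2 \cdot 1\right)\right)^{2} = \left(w + \left(3 + 2\right)\right)^{2} = \left(w + 5\right)^{2} = \left(5 + w\right)^{2}$)
$\frac{v{\left(-31 + 33,-4 \right)}}{L} = \frac{\left(5 + \left(-31 + 33\right)\right)^{2}}{75916} = \left(5 + 2\right)^{2} \cdot \frac{1}{75916} = 7^{2} \cdot \frac{1}{75916} = 49 \cdot \frac{1}{75916} = \frac{49}{75916}$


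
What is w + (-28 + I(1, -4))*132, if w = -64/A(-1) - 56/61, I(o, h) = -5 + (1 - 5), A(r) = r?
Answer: -294076/61 ≈ -4820.9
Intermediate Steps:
I(o, h) = -9 (I(o, h) = -5 - 4 = -9)
w = 3848/61 (w = -64/(-1) - 56/61 = -64*(-1) - 56*1/61 = 64 - 56/61 = 3848/61 ≈ 63.082)
w + (-28 + I(1, -4))*132 = 3848/61 + (-28 - 9)*132 = 3848/61 - 37*132 = 3848/61 - 4884 = -294076/61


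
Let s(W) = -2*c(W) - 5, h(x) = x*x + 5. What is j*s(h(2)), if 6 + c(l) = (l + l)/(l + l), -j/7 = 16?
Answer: -560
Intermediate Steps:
j = -112 (j = -7*16 = -112)
h(x) = 5 + x² (h(x) = x² + 5 = 5 + x²)
c(l) = -5 (c(l) = -6 + (l + l)/(l + l) = -6 + (2*l)/((2*l)) = -6 + (2*l)*(1/(2*l)) = -6 + 1 = -5)
s(W) = 5 (s(W) = -2*(-5) - 5 = 10 - 5 = 5)
j*s(h(2)) = -112*5 = -560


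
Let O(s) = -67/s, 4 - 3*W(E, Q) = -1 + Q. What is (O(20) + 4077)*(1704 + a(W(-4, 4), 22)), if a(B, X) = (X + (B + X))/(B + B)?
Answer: 288495893/40 ≈ 7.2124e+6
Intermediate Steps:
W(E, Q) = 5/3 - Q/3 (W(E, Q) = 4/3 - (-1 + Q)/3 = 4/3 + (⅓ - Q/3) = 5/3 - Q/3)
a(B, X) = (B + 2*X)/(2*B) (a(B, X) = (B + 2*X)/((2*B)) = (B + 2*X)*(1/(2*B)) = (B + 2*X)/(2*B))
(O(20) + 4077)*(1704 + a(W(-4, 4), 22)) = (-67/20 + 4077)*(1704 + (22 + (5/3 - ⅓*4)/2)/(5/3 - ⅓*4)) = (-67*1/20 + 4077)*(1704 + (22 + (5/3 - 4/3)/2)/(5/3 - 4/3)) = (-67/20 + 4077)*(1704 + (22 + (½)*(⅓))/(⅓)) = 81473*(1704 + 3*(22 + ⅙))/20 = 81473*(1704 + 3*(133/6))/20 = 81473*(1704 + 133/2)/20 = (81473/20)*(3541/2) = 288495893/40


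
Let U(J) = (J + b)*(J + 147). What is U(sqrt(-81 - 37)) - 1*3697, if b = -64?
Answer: -13223 + 83*I*sqrt(118) ≈ -13223.0 + 901.61*I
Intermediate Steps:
U(J) = (-64 + J)*(147 + J) (U(J) = (J - 64)*(J + 147) = (-64 + J)*(147 + J))
U(sqrt(-81 - 37)) - 1*3697 = (-9408 + (sqrt(-81 - 37))**2 + 83*sqrt(-81 - 37)) - 1*3697 = (-9408 + (sqrt(-118))**2 + 83*sqrt(-118)) - 3697 = (-9408 + (I*sqrt(118))**2 + 83*(I*sqrt(118))) - 3697 = (-9408 - 118 + 83*I*sqrt(118)) - 3697 = (-9526 + 83*I*sqrt(118)) - 3697 = -13223 + 83*I*sqrt(118)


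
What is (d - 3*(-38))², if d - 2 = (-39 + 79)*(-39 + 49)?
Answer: 266256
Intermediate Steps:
d = 402 (d = 2 + (-39 + 79)*(-39 + 49) = 2 + 40*10 = 2 + 400 = 402)
(d - 3*(-38))² = (402 - 3*(-38))² = (402 + 114)² = 516² = 266256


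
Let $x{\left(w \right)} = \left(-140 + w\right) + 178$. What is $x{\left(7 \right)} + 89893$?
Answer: $89938$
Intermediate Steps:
$x{\left(w \right)} = 38 + w$
$x{\left(7 \right)} + 89893 = \left(38 + 7\right) + 89893 = 45 + 89893 = 89938$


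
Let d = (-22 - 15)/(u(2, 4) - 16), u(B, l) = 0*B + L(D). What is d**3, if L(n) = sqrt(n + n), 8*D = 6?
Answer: 405224/(32 - sqrt(6))**3 ≈ 15.704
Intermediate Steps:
D = 3/4 (D = (1/8)*6 = 3/4 ≈ 0.75000)
L(n) = sqrt(2)*sqrt(n) (L(n) = sqrt(2*n) = sqrt(2)*sqrt(n))
u(B, l) = sqrt(6)/2 (u(B, l) = 0*B + sqrt(2)*sqrt(3/4) = 0 + sqrt(2)*(sqrt(3)/2) = 0 + sqrt(6)/2 = sqrt(6)/2)
d = -37/(-16 + sqrt(6)/2) (d = (-22 - 15)/(sqrt(6)/2 - 16) = -37/(-16 + sqrt(6)/2) ≈ 2.5042)
d**3 = (1184/509 + 37*sqrt(6)/509)**3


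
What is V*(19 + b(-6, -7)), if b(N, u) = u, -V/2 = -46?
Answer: 1104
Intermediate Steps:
V = 92 (V = -2*(-46) = 92)
V*(19 + b(-6, -7)) = 92*(19 - 7) = 92*12 = 1104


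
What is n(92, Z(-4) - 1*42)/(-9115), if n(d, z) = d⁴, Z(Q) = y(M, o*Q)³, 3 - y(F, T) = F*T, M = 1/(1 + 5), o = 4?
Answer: -71639296/9115 ≈ -7859.5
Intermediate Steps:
M = ⅙ (M = 1/6 = ⅙ ≈ 0.16667)
y(F, T) = 3 - F*T
Z(Q) = (3 - 2*Q/3)³ (Z(Q) = (3 - 1*⅙*4*Q)³ = (3 - 2*Q/3)³)
n(92, Z(-4) - 1*42)/(-9115) = 92⁴/(-9115) = 71639296*(-1/9115) = -71639296/9115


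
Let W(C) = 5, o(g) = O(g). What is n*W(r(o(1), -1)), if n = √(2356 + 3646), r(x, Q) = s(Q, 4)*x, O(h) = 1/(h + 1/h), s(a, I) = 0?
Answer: 5*√6002 ≈ 387.36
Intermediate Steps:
o(g) = g/(1 + g²)
r(x, Q) = 0 (r(x, Q) = 0*x = 0)
n = √6002 ≈ 77.473
n*W(r(o(1), -1)) = √6002*5 = 5*√6002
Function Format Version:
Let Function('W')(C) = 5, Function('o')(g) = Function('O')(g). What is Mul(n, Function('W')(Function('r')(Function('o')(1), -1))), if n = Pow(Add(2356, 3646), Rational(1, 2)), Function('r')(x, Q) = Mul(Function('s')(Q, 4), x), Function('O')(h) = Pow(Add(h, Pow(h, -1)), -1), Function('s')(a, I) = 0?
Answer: Mul(5, Pow(6002, Rational(1, 2))) ≈ 387.36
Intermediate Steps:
Function('o')(g) = Mul(g, Pow(Add(1, Pow(g, 2)), -1))
Function('r')(x, Q) = 0 (Function('r')(x, Q) = Mul(0, x) = 0)
n = Pow(6002, Rational(1, 2)) ≈ 77.473
Mul(n, Function('W')(Function('r')(Function('o')(1), -1))) = Mul(Pow(6002, Rational(1, 2)), 5) = Mul(5, Pow(6002, Rational(1, 2)))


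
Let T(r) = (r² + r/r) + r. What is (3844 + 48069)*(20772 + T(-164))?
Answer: 2466127065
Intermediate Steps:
T(r) = 1 + r + r² (T(r) = (r² + 1) + r = (1 + r²) + r = 1 + r + r²)
(3844 + 48069)*(20772 + T(-164)) = (3844 + 48069)*(20772 + (1 - 164 + (-164)²)) = 51913*(20772 + (1 - 164 + 26896)) = 51913*(20772 + 26733) = 51913*47505 = 2466127065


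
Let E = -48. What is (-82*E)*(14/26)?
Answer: 27552/13 ≈ 2119.4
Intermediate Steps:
(-82*E)*(14/26) = (-82*(-48))*(14/26) = 3936*(14*(1/26)) = 3936*(7/13) = 27552/13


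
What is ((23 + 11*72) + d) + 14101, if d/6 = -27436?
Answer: -149700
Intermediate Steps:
d = -164616 (d = 6*(-27436) = -164616)
((23 + 11*72) + d) + 14101 = ((23 + 11*72) - 164616) + 14101 = ((23 + 792) - 164616) + 14101 = (815 - 164616) + 14101 = -163801 + 14101 = -149700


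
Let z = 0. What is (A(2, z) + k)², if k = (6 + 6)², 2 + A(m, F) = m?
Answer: 20736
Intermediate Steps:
A(m, F) = -2 + m
k = 144 (k = 12² = 144)
(A(2, z) + k)² = ((-2 + 2) + 144)² = (0 + 144)² = 144² = 20736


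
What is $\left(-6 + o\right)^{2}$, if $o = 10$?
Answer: $16$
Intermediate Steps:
$\left(-6 + o\right)^{2} = \left(-6 + 10\right)^{2} = 4^{2} = 16$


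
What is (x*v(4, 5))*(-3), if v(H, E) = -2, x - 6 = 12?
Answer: 108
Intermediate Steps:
x = 18 (x = 6 + 12 = 18)
(x*v(4, 5))*(-3) = (18*(-2))*(-3) = -36*(-3) = 108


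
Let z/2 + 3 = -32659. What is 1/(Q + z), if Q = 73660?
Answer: 1/8336 ≈ 0.00011996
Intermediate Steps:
z = -65324 (z = -6 + 2*(-32659) = -6 - 65318 = -65324)
1/(Q + z) = 1/(73660 - 65324) = 1/8336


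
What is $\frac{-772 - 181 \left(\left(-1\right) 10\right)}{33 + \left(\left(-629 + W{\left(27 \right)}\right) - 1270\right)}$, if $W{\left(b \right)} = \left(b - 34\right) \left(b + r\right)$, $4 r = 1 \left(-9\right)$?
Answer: $- \frac{1384}{2719} \approx -0.50901$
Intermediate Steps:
$r = - \frac{9}{4}$ ($r = \frac{1 \left(-9\right)}{4} = \frac{1}{4} \left(-9\right) = - \frac{9}{4} \approx -2.25$)
$W{\left(b \right)} = \left(-34 + b\right) \left(- \frac{9}{4} + b\right)$ ($W{\left(b \right)} = \left(b - 34\right) \left(b - \frac{9}{4}\right) = \left(-34 + b\right) \left(- \frac{9}{4} + b\right)$)
$\frac{-772 - 181 \left(\left(-1\right) 10\right)}{33 + \left(\left(-629 + W{\left(27 \right)}\right) - 1270\right)} = \frac{-772 - 181 \left(\left(-1\right) 10\right)}{33 + \left(\left(-629 + \left(\frac{153}{2} + 27^{2} - \frac{3915}{4}\right)\right) - 1270\right)} = \frac{-772 - -1810}{33 + \left(\left(-629 + \left(\frac{153}{2} + 729 - \frac{3915}{4}\right)\right) - 1270\right)} = \frac{-772 + 1810}{33 - \frac{8289}{4}} = \frac{1038}{33 - \frac{8289}{4}} = \frac{1038}{- \frac{8157}{4}} = 1038 \left(- \frac{4}{8157}\right) = - \frac{1384}{2719}$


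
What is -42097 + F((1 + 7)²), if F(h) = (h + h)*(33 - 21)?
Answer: -40561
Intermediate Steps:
F(h) = 24*h (F(h) = (2*h)*12 = 24*h)
-42097 + F((1 + 7)²) = -42097 + 24*(1 + 7)² = -42097 + 24*8² = -42097 + 24*64 = -42097 + 1536 = -40561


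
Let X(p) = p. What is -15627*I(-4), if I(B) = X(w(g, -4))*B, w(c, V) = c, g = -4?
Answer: -250032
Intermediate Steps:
I(B) = -4*B
-15627*I(-4) = -(-62508)*(-4) = -15627*16 = -250032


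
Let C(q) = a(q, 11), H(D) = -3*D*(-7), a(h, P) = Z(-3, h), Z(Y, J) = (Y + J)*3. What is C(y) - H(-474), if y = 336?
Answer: 10953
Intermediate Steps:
Z(Y, J) = 3*J + 3*Y (Z(Y, J) = (J + Y)*3 = 3*J + 3*Y)
a(h, P) = -9 + 3*h (a(h, P) = 3*h + 3*(-3) = 3*h - 9 = -9 + 3*h)
H(D) = 21*D
C(q) = -9 + 3*q
C(y) - H(-474) = (-9 + 3*336) - 21*(-474) = (-9 + 1008) - 1*(-9954) = 999 + 9954 = 10953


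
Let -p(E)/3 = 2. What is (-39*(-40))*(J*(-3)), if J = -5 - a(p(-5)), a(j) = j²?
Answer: 191880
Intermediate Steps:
p(E) = -6 (p(E) = -3*2 = -6)
J = -41 (J = -5 - 1*(-6)² = -5 - 1*36 = -5 - 36 = -41)
(-39*(-40))*(J*(-3)) = (-39*(-40))*(-41*(-3)) = 1560*123 = 191880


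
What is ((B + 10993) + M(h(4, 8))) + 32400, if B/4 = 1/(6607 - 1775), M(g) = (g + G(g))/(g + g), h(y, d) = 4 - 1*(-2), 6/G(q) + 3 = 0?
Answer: 157257443/3624 ≈ 43393.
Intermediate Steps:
G(q) = -2 (G(q) = 6/(-3 + 0) = 6/(-3) = 6*(-⅓) = -2)
h(y, d) = 6 (h(y, d) = 4 + 2 = 6)
M(g) = (-2 + g)/(2*g) (M(g) = (g - 2)/(g + g) = (-2 + g)/((2*g)) = (-2 + g)*(1/(2*g)) = (-2 + g)/(2*g))
B = 1/1208 (B = 4/(6607 - 1775) = 4/4832 = 4*(1/4832) = 1/1208 ≈ 0.00082781)
((B + 10993) + M(h(4, 8))) + 32400 = ((1/1208 + 10993) + (½)*(-2 + 6)/6) + 32400 = (13279545/1208 + (½)*(⅙)*4) + 32400 = (13279545/1208 + ⅓) + 32400 = 39839843/3624 + 32400 = 157257443/3624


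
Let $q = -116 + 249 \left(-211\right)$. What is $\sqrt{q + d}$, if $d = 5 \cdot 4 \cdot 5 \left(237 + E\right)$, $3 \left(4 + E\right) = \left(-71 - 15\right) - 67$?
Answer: $i \sqrt{34455} \approx 185.62 i$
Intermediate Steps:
$E = -55$ ($E = -4 + \frac{\left(-71 - 15\right) - 67}{3} = -4 + \frac{-86 - 67}{3} = -4 + \frac{1}{3} \left(-153\right) = -4 - 51 = -55$)
$d = 18200$ ($d = 5 \cdot 4 \cdot 5 \left(237 - 55\right) = 20 \cdot 5 \cdot 182 = 100 \cdot 182 = 18200$)
$q = -52655$ ($q = -116 - 52539 = -52655$)
$\sqrt{q + d} = \sqrt{-52655 + 18200} = \sqrt{-34455} = i \sqrt{34455}$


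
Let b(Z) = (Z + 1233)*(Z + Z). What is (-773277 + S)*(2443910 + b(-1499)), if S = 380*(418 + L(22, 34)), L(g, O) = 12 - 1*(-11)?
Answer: -1963292930466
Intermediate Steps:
L(g, O) = 23 (L(g, O) = 12 + 11 = 23)
b(Z) = 2*Z*(1233 + Z) (b(Z) = (1233 + Z)*(2*Z) = 2*Z*(1233 + Z))
S = 167580 (S = 380*(418 + 23) = 380*441 = 167580)
(-773277 + S)*(2443910 + b(-1499)) = (-773277 + 167580)*(2443910 + 2*(-1499)*(1233 - 1499)) = -605697*(2443910 + 2*(-1499)*(-266)) = -605697*(2443910 + 797468) = -605697*3241378 = -1963292930466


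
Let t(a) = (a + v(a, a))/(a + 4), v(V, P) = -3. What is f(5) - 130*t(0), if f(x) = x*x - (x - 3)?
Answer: 241/2 ≈ 120.50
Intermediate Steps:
t(a) = (-3 + a)/(4 + a) (t(a) = (a - 3)/(a + 4) = (-3 + a)/(4 + a))
f(x) = 3 + x**2 - x (f(x) = x**2 - (-3 + x) = x**2 + (3 - x) = 3 + x**2 - x)
f(5) - 130*t(0) = (3 + 5**2 - 1*5) - 130*(-3 + 0)/(4 + 0) = (3 + 25 - 5) - 130*(-3)/4 = 23 - 65*(-3)/2 = 23 - 130*(-3/4) = 23 + 195/2 = 241/2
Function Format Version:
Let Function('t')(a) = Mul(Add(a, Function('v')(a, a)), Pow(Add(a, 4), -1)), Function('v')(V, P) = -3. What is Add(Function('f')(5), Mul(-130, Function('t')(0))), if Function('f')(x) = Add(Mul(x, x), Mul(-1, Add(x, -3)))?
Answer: Rational(241, 2) ≈ 120.50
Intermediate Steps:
Function('t')(a) = Mul(Pow(Add(4, a), -1), Add(-3, a)) (Function('t')(a) = Mul(Add(a, -3), Pow(Add(a, 4), -1)) = Mul(Add(-3, a), Pow(Add(4, a), -1)) = Mul(Pow(Add(4, a), -1), Add(-3, a)))
Function('f')(x) = Add(3, Pow(x, 2), Mul(-1, x)) (Function('f')(x) = Add(Pow(x, 2), Mul(-1, Add(-3, x))) = Add(Pow(x, 2), Add(3, Mul(-1, x))) = Add(3, Pow(x, 2), Mul(-1, x)))
Add(Function('f')(5), Mul(-130, Function('t')(0))) = Add(Add(3, Pow(5, 2), Mul(-1, 5)), Mul(-130, Mul(Pow(Add(4, 0), -1), Add(-3, 0)))) = Add(Add(3, 25, -5), Mul(-130, Mul(Pow(4, -1), -3))) = Add(23, Mul(-130, Mul(Rational(1, 4), -3))) = Add(23, Mul(-130, Rational(-3, 4))) = Add(23, Rational(195, 2)) = Rational(241, 2)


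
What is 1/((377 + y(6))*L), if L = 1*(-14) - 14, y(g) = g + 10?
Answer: -1/11004 ≈ -9.0876e-5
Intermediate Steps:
y(g) = 10 + g
L = -28 (L = -14 - 14 = -28)
1/((377 + y(6))*L) = 1/((377 + (10 + 6))*(-28)) = -1/28/(377 + 16) = -1/28/393 = (1/393)*(-1/28) = -1/11004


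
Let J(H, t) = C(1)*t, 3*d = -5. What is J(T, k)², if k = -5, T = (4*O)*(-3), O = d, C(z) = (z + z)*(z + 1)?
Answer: 400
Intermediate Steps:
d = -5/3 (d = (⅓)*(-5) = -5/3 ≈ -1.6667)
C(z) = 2*z*(1 + z) (C(z) = (2*z)*(1 + z) = 2*z*(1 + z))
O = -5/3 ≈ -1.6667
T = 20 (T = (4*(-5/3))*(-3) = -20/3*(-3) = 20)
J(H, t) = 4*t (J(H, t) = (2*1*(1 + 1))*t = (2*1*2)*t = 4*t)
J(T, k)² = (4*(-5))² = (-20)² = 400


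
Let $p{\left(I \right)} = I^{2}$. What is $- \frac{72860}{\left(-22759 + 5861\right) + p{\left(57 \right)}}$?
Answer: $\frac{72860}{13649} \approx 5.3381$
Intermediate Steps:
$- \frac{72860}{\left(-22759 + 5861\right) + p{\left(57 \right)}} = - \frac{72860}{\left(-22759 + 5861\right) + 57^{2}} = - \frac{72860}{-16898 + 3249} = - \frac{72860}{-13649} = \left(-72860\right) \left(- \frac{1}{13649}\right) = \frac{72860}{13649}$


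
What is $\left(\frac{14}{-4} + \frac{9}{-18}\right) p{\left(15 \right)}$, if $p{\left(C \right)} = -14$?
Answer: $56$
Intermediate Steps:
$\left(\frac{14}{-4} + \frac{9}{-18}\right) p{\left(15 \right)} = \left(\frac{14}{-4} + \frac{9}{-18}\right) \left(-14\right) = \left(14 \left(- \frac{1}{4}\right) + 9 \left(- \frac{1}{18}\right)\right) \left(-14\right) = \left(- \frac{7}{2} - \frac{1}{2}\right) \left(-14\right) = \left(-4\right) \left(-14\right) = 56$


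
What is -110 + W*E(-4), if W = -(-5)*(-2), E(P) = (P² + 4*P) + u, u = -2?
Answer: -90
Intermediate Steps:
E(P) = -2 + P² + 4*P (E(P) = (P² + 4*P) - 2 = -2 + P² + 4*P)
W = -10 (W = -5*2 = -10)
-110 + W*E(-4) = -110 - 10*(-2 + (-4)² + 4*(-4)) = -110 - 10*(-2 + 16 - 16) = -110 - 10*(-2) = -110 + 20 = -90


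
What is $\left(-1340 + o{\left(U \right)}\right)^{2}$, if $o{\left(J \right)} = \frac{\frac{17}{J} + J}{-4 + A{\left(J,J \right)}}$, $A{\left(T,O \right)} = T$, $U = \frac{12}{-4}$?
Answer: $\frac{790396996}{441} \approx 1.7923 \cdot 10^{6}$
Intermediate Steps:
$U = -3$ ($U = 12 \left(- \frac{1}{4}\right) = -3$)
$o{\left(J \right)} = \frac{J + \frac{17}{J}}{-4 + J}$ ($o{\left(J \right)} = \frac{\frac{17}{J} + J}{-4 + J} = \frac{J + \frac{17}{J}}{-4 + J}$)
$\left(-1340 + o{\left(U \right)}\right)^{2} = \left(-1340 + \frac{17 + \left(-3\right)^{2}}{\left(-3\right) \left(-4 - 3\right)}\right)^{2} = \left(-1340 - \frac{17 + 9}{3 \left(-7\right)}\right)^{2} = \left(-1340 - \left(- \frac{1}{21}\right) 26\right)^{2} = \left(-1340 + \frac{26}{21}\right)^{2} = \left(- \frac{28114}{21}\right)^{2} = \frac{790396996}{441}$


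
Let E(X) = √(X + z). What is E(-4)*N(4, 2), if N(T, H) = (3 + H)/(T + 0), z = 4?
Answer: 0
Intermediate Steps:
E(X) = √(4 + X) (E(X) = √(X + 4) = √(4 + X))
N(T, H) = (3 + H)/T
E(-4)*N(4, 2) = √(4 - 4)*((3 + 2)/4) = √0*((¼)*5) = 0*(5/4) = 0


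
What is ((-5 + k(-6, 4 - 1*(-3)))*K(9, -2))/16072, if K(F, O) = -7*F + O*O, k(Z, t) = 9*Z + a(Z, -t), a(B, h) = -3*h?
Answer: 1121/8036 ≈ 0.13950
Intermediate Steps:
k(Z, t) = 3*t + 9*Z (k(Z, t) = 9*Z - (-3)*t = 9*Z + 3*t = 3*t + 9*Z)
K(F, O) = O² - 7*F (K(F, O) = -7*F + O² = O² - 7*F)
((-5 + k(-6, 4 - 1*(-3)))*K(9, -2))/16072 = ((-5 + (3*(4 - 1*(-3)) + 9*(-6)))*((-2)² - 7*9))/16072 = ((-5 + (3*(4 + 3) - 54))*(4 - 63))*(1/16072) = ((-5 + (3*7 - 54))*(-59))*(1/16072) = ((-5 + (21 - 54))*(-59))*(1/16072) = ((-5 - 33)*(-59))*(1/16072) = -38*(-59)*(1/16072) = 2242*(1/16072) = 1121/8036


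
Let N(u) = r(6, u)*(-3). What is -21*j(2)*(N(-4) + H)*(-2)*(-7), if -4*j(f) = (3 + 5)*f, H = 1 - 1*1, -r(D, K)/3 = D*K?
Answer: -254016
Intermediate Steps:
r(D, K) = -3*D*K
N(u) = 54*u (N(u) = -3*6*u*(-3) = -18*u*(-3) = 54*u)
H = 0 (H = 1 - 1 = 0)
j(f) = -2*f (j(f) = -(3 + 5)*f/4 = -2*f)
-21*j(2)*(N(-4) + H)*(-2)*(-7) = -21*(-2*2)*(54*(-4) + 0)*(-2)*(-7) = -21*(-4*(-216 + 0))*(-2)*(-7) = -21*(-4*(-216))*(-2)*(-7) = -18144*(-2)*(-7) = -21*(-1728)*(-7) = 36288*(-7) = -254016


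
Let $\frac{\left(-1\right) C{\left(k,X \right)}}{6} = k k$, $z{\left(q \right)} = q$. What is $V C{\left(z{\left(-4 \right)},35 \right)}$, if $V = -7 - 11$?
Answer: $1728$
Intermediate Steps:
$V = -18$
$C{\left(k,X \right)} = - 6 k^{2}$ ($C{\left(k,X \right)} = - 6 k k = - 6 k^{2}$)
$V C{\left(z{\left(-4 \right)},35 \right)} = - 18 \left(- 6 \left(-4\right)^{2}\right) = - 18 \left(\left(-6\right) 16\right) = \left(-18\right) \left(-96\right) = 1728$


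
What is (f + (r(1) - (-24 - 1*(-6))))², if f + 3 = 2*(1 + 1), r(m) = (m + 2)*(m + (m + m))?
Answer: 784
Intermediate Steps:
r(m) = 3*m*(2 + m) (r(m) = (2 + m)*(m + 2*m) = (2 + m)*(3*m) = 3*m*(2 + m))
f = 1 (f = -3 + 2*(1 + 1) = -3 + 2*2 = -3 + 4 = 1)
(f + (r(1) - (-24 - 1*(-6))))² = (1 + (3*1*(2 + 1) - (-24 - 1*(-6))))² = (1 + (3*1*3 - (-24 + 6)))² = (1 + (9 - 1*(-18)))² = (1 + (9 + 18))² = (1 + 27)² = 28² = 784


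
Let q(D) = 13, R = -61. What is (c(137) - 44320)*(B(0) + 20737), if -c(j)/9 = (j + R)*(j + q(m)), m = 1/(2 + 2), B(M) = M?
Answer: -3046680040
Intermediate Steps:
m = ¼ (m = 1/4 = ¼ ≈ 0.25000)
c(j) = -9*(-61 + j)*(13 + j) (c(j) = -9*(j - 61)*(j + 13) = -9*(-61 + j)*(13 + j))
(c(137) - 44320)*(B(0) + 20737) = ((7137 - 9*137² + 432*137) - 44320)*(0 + 20737) = ((7137 - 9*18769 + 59184) - 44320)*20737 = ((7137 - 168921 + 59184) - 44320)*20737 = (-102600 - 44320)*20737 = -146920*20737 = -3046680040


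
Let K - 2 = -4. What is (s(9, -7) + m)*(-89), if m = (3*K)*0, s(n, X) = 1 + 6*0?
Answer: -89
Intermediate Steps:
K = -2 (K = 2 - 4 = -2)
s(n, X) = 1 (s(n, X) = 1 + 0 = 1)
m = 0 (m = (3*(-2))*0 = -6*0 = 0)
(s(9, -7) + m)*(-89) = (1 + 0)*(-89) = 1*(-89) = -89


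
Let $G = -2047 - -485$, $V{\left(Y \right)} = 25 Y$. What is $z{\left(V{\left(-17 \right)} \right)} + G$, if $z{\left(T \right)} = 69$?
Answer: $-1493$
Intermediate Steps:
$G = -1562$ ($G = -2047 + 485 = -1562$)
$z{\left(V{\left(-17 \right)} \right)} + G = 69 - 1562 = -1493$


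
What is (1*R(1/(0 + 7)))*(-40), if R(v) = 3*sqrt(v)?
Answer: -120*sqrt(7)/7 ≈ -45.356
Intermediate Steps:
(1*R(1/(0 + 7)))*(-40) = (1*(3*sqrt(1/(0 + 7))))*(-40) = (1*(3*sqrt(1/7)))*(-40) = (1*(3*(sqrt(7)/7)))*(-40) = (1*(3*sqrt(7)/7))*(-40) = (3*sqrt(7)/7)*(-40) = -120*sqrt(7)/7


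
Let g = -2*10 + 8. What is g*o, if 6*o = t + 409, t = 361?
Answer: -1540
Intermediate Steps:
o = 385/3 (o = (361 + 409)/6 = (1/6)*770 = 385/3 ≈ 128.33)
g = -12 (g = -20 + 8 = -12)
g*o = -12*385/3 = -1540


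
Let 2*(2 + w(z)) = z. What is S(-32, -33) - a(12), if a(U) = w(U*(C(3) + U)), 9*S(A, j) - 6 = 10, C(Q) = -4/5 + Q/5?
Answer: -3016/45 ≈ -67.022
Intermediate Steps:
C(Q) = -4/5 + Q/5 (C(Q) = -4*1/5 + Q*(1/5) = -4/5 + Q/5)
S(A, j) = 16/9 (S(A, j) = 2/3 + (1/9)*10 = 2/3 + 10/9 = 16/9)
w(z) = -2 + z/2
a(U) = -2 + U*(-1/5 + U)/2 (a(U) = -2 + (U*((-4/5 + (1/5)*3) + U))/2 = -2 + (U*((-4/5 + 3/5) + U))/2 = -2 + (U*(-1/5 + U))/2 = -2 + U*(-1/5 + U)/2)
S(-32, -33) - a(12) = 16/9 - (-2 + (1/10)*12*(-1 + 5*12)) = 16/9 - (-2 + (1/10)*12*(-1 + 60)) = 16/9 - (-2 + (1/10)*12*59) = 16/9 - (-2 + 354/5) = 16/9 - 1*344/5 = 16/9 - 344/5 = -3016/45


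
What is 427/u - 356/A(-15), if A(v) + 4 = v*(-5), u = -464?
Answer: -195501/32944 ≈ -5.9343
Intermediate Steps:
A(v) = -4 - 5*v (A(v) = -4 + v*(-5) = -4 - 5*v)
427/u - 356/A(-15) = 427/(-464) - 356/(-4 - 5*(-15)) = 427*(-1/464) - 356/(-4 + 75) = -427/464 - 356/71 = -195501/32944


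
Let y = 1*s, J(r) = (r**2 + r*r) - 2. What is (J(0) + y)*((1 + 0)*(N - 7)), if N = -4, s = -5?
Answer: 77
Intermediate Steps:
J(r) = -2 + 2*r**2 (J(r) = (r**2 + r**2) - 2 = 2*r**2 - 2 = -2 + 2*r**2)
y = -5 (y = 1*(-5) = -5)
(J(0) + y)*((1 + 0)*(N - 7)) = ((-2 + 2*0**2) - 5)*((1 + 0)*(-4 - 7)) = ((-2 + 2*0) - 5)*(1*(-11)) = ((-2 + 0) - 5)*(-11) = (-2 - 5)*(-11) = -7*(-11) = 77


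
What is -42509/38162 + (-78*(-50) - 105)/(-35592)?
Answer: -276300853/226376984 ≈ -1.2205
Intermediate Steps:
-42509/38162 + (-78*(-50) - 105)/(-35592) = -42509*1/38162 + (3900 - 105)*(-1/35592) = -42509/38162 + 3795*(-1/35592) = -42509/38162 - 1265/11864 = -276300853/226376984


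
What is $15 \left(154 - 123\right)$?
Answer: $465$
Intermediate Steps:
$15 \left(154 - 123\right) = 15 \cdot 31 = 465$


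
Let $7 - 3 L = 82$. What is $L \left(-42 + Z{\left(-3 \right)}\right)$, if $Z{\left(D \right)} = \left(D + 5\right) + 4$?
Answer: $900$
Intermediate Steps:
$L = -25$ ($L = \frac{7}{3} - \frac{82}{3} = -25$)
$Z{\left(D \right)} = 9 + D$ ($Z{\left(D \right)} = \left(5 + D\right) + 4 = 9 + D$)
$L \left(-42 + Z{\left(-3 \right)}\right) = - 25 \left(-42 + \left(9 - 3\right)\right) = - 25 \left(-42 + 6\right) = \left(-25\right) \left(-36\right) = 900$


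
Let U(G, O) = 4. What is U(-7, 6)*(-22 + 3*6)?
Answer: -16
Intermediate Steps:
U(-7, 6)*(-22 + 3*6) = 4*(-22 + 3*6) = 4*(-22 + 18) = 4*(-4) = -16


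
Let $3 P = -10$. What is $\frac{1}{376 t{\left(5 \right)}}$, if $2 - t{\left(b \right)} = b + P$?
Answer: $\frac{3}{376} \approx 0.0079787$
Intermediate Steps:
$P = - \frac{10}{3}$ ($P = \frac{1}{3} \left(-10\right) = - \frac{10}{3} \approx -3.3333$)
$t{\left(b \right)} = \frac{16}{3} - b$ ($t{\left(b \right)} = 2 - \left(b - \frac{10}{3}\right) = 2 - \left(- \frac{10}{3} + b\right) = \frac{16}{3} - b$)
$\frac{1}{376 t{\left(5 \right)}} = \frac{1}{376 \left(\frac{16}{3} - 5\right)} = \frac{1}{376 \cdot \frac{1}{3}} = \frac{1}{\frac{376}{3}} = \frac{3}{376}$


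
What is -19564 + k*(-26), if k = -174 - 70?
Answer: -13220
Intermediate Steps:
k = -244
-19564 + k*(-26) = -19564 - 244*(-26) = -19564 + 6344 = -13220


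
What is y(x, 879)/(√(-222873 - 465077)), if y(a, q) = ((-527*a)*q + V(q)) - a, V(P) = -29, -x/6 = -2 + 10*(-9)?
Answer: 255705197*I*√27518/137590 ≈ 3.0829e+5*I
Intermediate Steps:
x = 552 (x = -6*(-2 + 10*(-9)) = -6*(-2 - 90) = -6*(-92) = 552)
y(a, q) = -29 - a - 527*a*q (y(a, q) = ((-527*a)*q - 29) - a = (-527*a*q - 29) - a = (-29 - 527*a*q) - a = -29 - a - 527*a*q)
y(x, 879)/(√(-222873 - 465077)) = (-29 - 1*552 - 527*552*879)/(√(-222873 - 465077)) = (-29 - 552 - 255704616)/(√(-687950)) = -255705197*(-I*√27518/137590) = -(-255705197)*I*√27518/137590 = 255705197*I*√27518/137590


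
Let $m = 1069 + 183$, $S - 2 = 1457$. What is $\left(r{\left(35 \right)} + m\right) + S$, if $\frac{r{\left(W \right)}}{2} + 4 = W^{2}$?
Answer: $5153$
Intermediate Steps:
$S = 1459$ ($S = 2 + 1457 = 1459$)
$m = 1252$
$r{\left(W \right)} = -8 + 2 W^{2}$
$\left(r{\left(35 \right)} + m\right) + S = \left(\left(-8 + 2 \cdot 35^{2}\right) + 1252\right) + 1459 = \left(\left(-8 + 2 \cdot 1225\right) + 1252\right) + 1459 = \left(\left(-8 + 2450\right) + 1252\right) + 1459 = \left(2442 + 1252\right) + 1459 = 3694 + 1459 = 5153$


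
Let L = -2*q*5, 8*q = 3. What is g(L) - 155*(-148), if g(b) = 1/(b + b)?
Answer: 344098/15 ≈ 22940.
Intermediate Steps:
q = 3/8 (q = (⅛)*3 = 3/8 ≈ 0.37500)
L = -15/4 (L = -2*3/8*5 = -¾*5 = -15/4 ≈ -3.7500)
g(b) = 1/(2*b)
g(L) - 155*(-148) = 1/(2*(-15/4)) - 155*(-148) = (½)*(-4/15) + 22940 = -2/15 + 22940 = 344098/15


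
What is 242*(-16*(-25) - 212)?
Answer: 45496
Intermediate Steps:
242*(-16*(-25) - 212) = 242*(400 - 212) = 242*188 = 45496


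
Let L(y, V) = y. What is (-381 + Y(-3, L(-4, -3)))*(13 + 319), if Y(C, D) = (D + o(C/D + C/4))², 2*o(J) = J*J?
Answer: -121180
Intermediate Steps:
o(J) = J²/2 (o(J) = (J*J)/2 = J²/2)
Y(C, D) = (D + (C/4 + C/D)²/2)² (Y(C, D) = (D + (C/D + C/4)²/2)² = (D + (C/4 + C/D)²/2)²)
(-381 + Y(-3, L(-4, -3)))*(13 + 319) = (-381 + (1/1024)*(32*(-4)³ + (-3)²*(4 - 4)²)²/(-4)⁴)*(13 + 319) = (-381 + (1/1024)*(1/256)*(32*(-64) + 9*0²)²)*332 = (-381 + (1/1024)*(1/256)*(-2048 + 9*0)²)*332 = (-381 + (1/1024)*(1/256)*(-2048 + 0)²)*332 = (-381 + (1/1024)*(1/256)*(-2048)²)*332 = (-381 + (1/1024)*(1/256)*4194304)*332 = (-381 + 16)*332 = -365*332 = -121180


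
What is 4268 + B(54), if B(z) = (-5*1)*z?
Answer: 3998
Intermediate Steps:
B(z) = -5*z
4268 + B(54) = 4268 - 5*54 = 4268 - 270 = 3998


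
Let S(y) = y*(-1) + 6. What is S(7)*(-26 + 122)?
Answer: -96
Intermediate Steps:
S(y) = 6 - y (S(y) = -y + 6 = 6 - y)
S(7)*(-26 + 122) = (6 - 1*7)*(-26 + 122) = (6 - 7)*96 = -1*96 = -96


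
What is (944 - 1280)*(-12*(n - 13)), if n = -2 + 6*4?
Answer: 36288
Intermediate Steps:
n = 22 (n = -2 + 24 = 22)
(944 - 1280)*(-12*(n - 13)) = (944 - 1280)*(-12*(22 - 13)) = -(-4032)*9 = -336*(-108) = 36288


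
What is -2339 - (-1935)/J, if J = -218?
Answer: -511837/218 ≈ -2347.9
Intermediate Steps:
-2339 - (-1935)/J = -2339 - (-1935)/(-218) = -2339 - (-1935)*(-1)/218 = -2339 - 1*1935/218 = -2339 - 1935/218 = -511837/218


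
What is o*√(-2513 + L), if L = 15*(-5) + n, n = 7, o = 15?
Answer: 15*I*√2581 ≈ 762.05*I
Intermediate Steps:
L = -68 (L = 15*(-5) + 7 = -75 + 7 = -68)
o*√(-2513 + L) = 15*√(-2513 - 68) = 15*√(-2581) = 15*(I*√2581) = 15*I*√2581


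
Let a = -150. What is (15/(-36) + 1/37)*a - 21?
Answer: 2771/74 ≈ 37.446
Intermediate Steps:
(15/(-36) + 1/37)*a - 21 = (15/(-36) + 1/37)*(-150) - 21 = (15*(-1/36) + 1*(1/37))*(-150) - 21 = (-5/12 + 1/37)*(-150) - 21 = -173/444*(-150) - 21 = 4325/74 - 21 = 2771/74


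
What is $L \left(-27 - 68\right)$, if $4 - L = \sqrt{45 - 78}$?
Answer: $-380 + 95 i \sqrt{33} \approx -380.0 + 545.73 i$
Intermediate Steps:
$L = 4 - i \sqrt{33}$ ($L = 4 - \sqrt{45 - 78} = 4 - \sqrt{-33} = 4 - i \sqrt{33} \approx 4.0 - 5.7446 i$)
$L \left(-27 - 68\right) = \left(4 - i \sqrt{33}\right) \left(-27 - 68\right) = \left(4 - i \sqrt{33}\right) \left(-95\right) = -380 + 95 i \sqrt{33}$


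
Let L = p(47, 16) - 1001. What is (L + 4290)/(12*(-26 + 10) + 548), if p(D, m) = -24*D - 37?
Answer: 531/89 ≈ 5.9663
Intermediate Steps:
p(D, m) = -37 - 24*D
L = -2166 (L = (-37 - 24*47) - 1001 = (-37 - 1128) - 1001 = -1165 - 1001 = -2166)
(L + 4290)/(12*(-26 + 10) + 548) = (-2166 + 4290)/(12*(-26 + 10) + 548) = 2124/(12*(-16) + 548) = 2124/(-192 + 548) = 2124/356 = 2124*(1/356) = 531/89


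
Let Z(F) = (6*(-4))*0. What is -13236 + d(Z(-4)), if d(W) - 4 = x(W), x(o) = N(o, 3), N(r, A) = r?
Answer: -13232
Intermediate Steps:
Z(F) = 0 (Z(F) = -24*0 = 0)
x(o) = o
d(W) = 4 + W
-13236 + d(Z(-4)) = -13236 + (4 + 0) = -13236 + 4 = -13232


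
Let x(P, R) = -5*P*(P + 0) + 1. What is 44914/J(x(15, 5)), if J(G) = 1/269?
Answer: 12081866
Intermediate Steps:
x(P, R) = 1 - 5*P² (x(P, R) = -5*P*P + 1 = -5*P² + 1 = 1 - 5*P²)
J(G) = 1/269
44914/J(x(15, 5)) = 44914/(1/269) = 44914*269 = 12081866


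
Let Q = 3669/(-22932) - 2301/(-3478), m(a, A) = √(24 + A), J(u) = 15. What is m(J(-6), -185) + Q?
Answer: 6667625/13292916 + I*√161 ≈ 0.50159 + 12.689*I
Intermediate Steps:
Q = 6667625/13292916 (Q = 3669*(-1/22932) - 2301*(-1/3478) = -1223/7644 + 2301/3478 = 6667625/13292916 ≈ 0.50159)
m(J(-6), -185) + Q = √(24 - 185) + 6667625/13292916 = √(-161) + 6667625/13292916 = I*√161 + 6667625/13292916 = 6667625/13292916 + I*√161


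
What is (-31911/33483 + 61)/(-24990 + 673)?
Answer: -670184/271402037 ≈ -0.0024693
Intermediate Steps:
(-31911/33483 + 61)/(-24990 + 673) = (-31911*1/33483 + 61)/(-24317) = (-10637/11161 + 61)*(-1/24317) = (670184/11161)*(-1/24317) = -670184/271402037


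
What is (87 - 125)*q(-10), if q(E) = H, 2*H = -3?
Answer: 57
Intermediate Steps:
H = -3/2 (H = (1/2)*(-3) = -3/2 ≈ -1.5000)
q(E) = -3/2
(87 - 125)*q(-10) = (87 - 125)*(-3/2) = -38*(-3/2) = 57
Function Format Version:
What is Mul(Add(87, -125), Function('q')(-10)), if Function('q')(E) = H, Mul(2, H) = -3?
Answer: 57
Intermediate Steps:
H = Rational(-3, 2) (H = Mul(Rational(1, 2), -3) = Rational(-3, 2) ≈ -1.5000)
Function('q')(E) = Rational(-3, 2)
Mul(Add(87, -125), Function('q')(-10)) = Mul(Add(87, -125), Rational(-3, 2)) = Mul(-38, Rational(-3, 2)) = 57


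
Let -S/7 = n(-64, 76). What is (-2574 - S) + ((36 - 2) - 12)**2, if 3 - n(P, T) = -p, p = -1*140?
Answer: -3049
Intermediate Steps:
p = -140
n(P, T) = -137 (n(P, T) = 3 - (-1)*(-140) = 3 - 1*140 = 3 - 140 = -137)
S = 959 (S = -7*(-137) = 959)
(-2574 - S) + ((36 - 2) - 12)**2 = (-2574 - 1*959) + ((36 - 2) - 12)**2 = (-2574 - 959) + (34 - 12)**2 = -3533 + 22**2 = -3533 + 484 = -3049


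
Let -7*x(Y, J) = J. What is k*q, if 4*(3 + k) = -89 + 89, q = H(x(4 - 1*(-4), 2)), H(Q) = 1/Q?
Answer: 21/2 ≈ 10.500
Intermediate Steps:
x(Y, J) = -J/7
H(Q) = 1/Q
q = -7/2 (q = 1/(-⅐*2) = 1/(-2/7) = -7/2 ≈ -3.5000)
k = -3 (k = -3 + (-89 + 89)/4 = -3 + (¼)*0 = -3 + 0 = -3)
k*q = -3*(-7/2) = 21/2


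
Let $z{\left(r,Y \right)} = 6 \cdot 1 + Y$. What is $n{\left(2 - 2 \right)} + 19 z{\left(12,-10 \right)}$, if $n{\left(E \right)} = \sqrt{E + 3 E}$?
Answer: $-76$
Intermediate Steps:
$z{\left(r,Y \right)} = 6 + Y$
$n{\left(E \right)} = 2 \sqrt{E}$ ($n{\left(E \right)} = \sqrt{4 E} = 2 \sqrt{E}$)
$n{\left(2 - 2 \right)} + 19 z{\left(12,-10 \right)} = 2 \sqrt{2 - 2} + 19 \left(6 - 10\right) = 2 \sqrt{0} + 19 \left(-4\right) = 2 \cdot 0 - 76 = 0 - 76 = -76$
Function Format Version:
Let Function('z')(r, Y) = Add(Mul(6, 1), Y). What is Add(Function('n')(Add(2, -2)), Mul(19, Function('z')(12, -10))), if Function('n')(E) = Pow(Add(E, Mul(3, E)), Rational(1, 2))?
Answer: -76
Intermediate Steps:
Function('z')(r, Y) = Add(6, Y)
Function('n')(E) = Mul(2, Pow(E, Rational(1, 2))) (Function('n')(E) = Pow(Mul(4, E), Rational(1, 2)) = Mul(2, Pow(E, Rational(1, 2))))
Add(Function('n')(Add(2, -2)), Mul(19, Function('z')(12, -10))) = Add(Mul(2, Pow(Add(2, -2), Rational(1, 2))), Mul(19, Add(6, -10))) = Add(Mul(2, Pow(0, Rational(1, 2))), Mul(19, -4)) = Add(Mul(2, 0), -76) = Add(0, -76) = -76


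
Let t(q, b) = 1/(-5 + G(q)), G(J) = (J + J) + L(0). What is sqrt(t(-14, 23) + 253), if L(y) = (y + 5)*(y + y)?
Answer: 2*sqrt(68871)/33 ≈ 15.905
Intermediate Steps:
L(y) = 2*y*(5 + y) (L(y) = (5 + y)*(2*y) = 2*y*(5 + y))
G(J) = 2*J (G(J) = (J + J) + 2*0*(5 + 0) = 2*J + 2*0*5 = 2*J + 0 = 2*J)
t(q, b) = 1/(-5 + 2*q)
sqrt(t(-14, 23) + 253) = sqrt(1/(-5 + 2*(-14)) + 253) = sqrt(1/(-5 - 28) + 253) = sqrt(1/(-33) + 253) = sqrt(-1/33 + 253) = sqrt(8348/33) = 2*sqrt(68871)/33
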